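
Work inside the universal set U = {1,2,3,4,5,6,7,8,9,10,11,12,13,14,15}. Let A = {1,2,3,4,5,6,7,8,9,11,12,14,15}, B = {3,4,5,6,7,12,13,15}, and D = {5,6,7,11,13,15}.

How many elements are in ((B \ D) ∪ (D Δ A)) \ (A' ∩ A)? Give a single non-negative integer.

9

B \ D = {3,4,12}
D Δ A = {1,2,3,4,8,9,12,13,14}
(B \ D) ∪ (D Δ A) = {1,2,3,4,8,9,12,13,14}
A' = {10,13}
A' ∩ A = {}
((B \ D) ∪ (D Δ A)) \ (A' ∩ A) = {1,2,3,4,8,9,12,13,14}
|((B \ D) ∪ (D Δ A)) \ (A' ∩ A)| = 9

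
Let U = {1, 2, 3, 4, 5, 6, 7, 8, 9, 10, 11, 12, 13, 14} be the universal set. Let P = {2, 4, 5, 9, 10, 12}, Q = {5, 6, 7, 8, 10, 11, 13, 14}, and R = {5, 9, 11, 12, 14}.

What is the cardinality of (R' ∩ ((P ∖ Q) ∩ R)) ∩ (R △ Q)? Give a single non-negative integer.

R' = {1, 2, 3, 4, 6, 7, 8, 10, 13}
P ∖ Q = {2, 4, 9, 12}
(P ∖ Q) ∩ R = {9, 12}
R' ∩ ((P ∖ Q) ∩ R) = {}
R △ Q = {6, 7, 8, 9, 10, 12, 13}
(R' ∩ ((P ∖ Q) ∩ R)) ∩ (R △ Q) = {}
|(R' ∩ ((P ∖ Q) ∩ R)) ∩ (R △ Q)| = 0

0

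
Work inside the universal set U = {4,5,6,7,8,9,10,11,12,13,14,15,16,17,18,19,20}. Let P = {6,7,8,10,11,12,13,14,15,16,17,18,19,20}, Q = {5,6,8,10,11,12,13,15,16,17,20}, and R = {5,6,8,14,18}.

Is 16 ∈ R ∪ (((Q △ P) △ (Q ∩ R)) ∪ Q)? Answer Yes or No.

16 ∈ Q and 16 ∈ P, so 16 ∉ Q △ P
16 ∈ Q and 16 ∉ R, so 16 ∉ Q ∩ R
16 ∉ (Q △ P) and 16 ∉ (Q ∩ R), so 16 ∉ (Q △ P) △ (Q ∩ R)
16 ∉ ((Q △ P) △ (Q ∩ R)) and 16 ∈ Q, so 16 ∈ ((Q △ P) △ (Q ∩ R)) ∪ Q
16 ∉ R and 16 ∈ (((Q △ P) △ (Q ∩ R)) ∪ Q), so 16 ∈ R ∪ (((Q △ P) △ (Q ∩ R)) ∪ Q)

Yes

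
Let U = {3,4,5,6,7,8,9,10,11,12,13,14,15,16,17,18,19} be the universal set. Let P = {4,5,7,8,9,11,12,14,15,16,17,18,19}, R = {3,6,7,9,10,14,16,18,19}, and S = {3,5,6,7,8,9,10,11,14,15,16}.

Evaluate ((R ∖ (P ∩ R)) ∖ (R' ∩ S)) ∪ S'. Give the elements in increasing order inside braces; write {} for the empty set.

P ∩ R = {7,9,14,16,18,19}
R ∖ (P ∩ R) = {3,6,10}
R' = {4,5,8,11,12,13,15,17}
R' ∩ S = {5,8,11,15}
(R ∖ (P ∩ R)) ∖ (R' ∩ S) = {3,6,10}
S' = {4,12,13,17,18,19}
((R ∖ (P ∩ R)) ∖ (R' ∩ S)) ∪ S' = {3,4,6,10,12,13,17,18,19}

{3,4,6,10,12,13,17,18,19}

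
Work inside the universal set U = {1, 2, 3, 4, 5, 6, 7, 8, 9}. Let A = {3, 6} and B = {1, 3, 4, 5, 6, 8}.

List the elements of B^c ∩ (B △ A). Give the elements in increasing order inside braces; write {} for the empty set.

{}

B^c = {2, 7, 9}
B △ A = {1, 4, 5, 8}
B^c ∩ (B △ A) = {}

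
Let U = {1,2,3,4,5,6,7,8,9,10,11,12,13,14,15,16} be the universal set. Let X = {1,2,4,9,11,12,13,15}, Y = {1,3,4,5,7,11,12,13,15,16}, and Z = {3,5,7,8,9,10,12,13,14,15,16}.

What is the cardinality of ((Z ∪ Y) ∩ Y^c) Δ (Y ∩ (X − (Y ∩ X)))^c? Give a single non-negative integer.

12

Z ∪ Y = {1,3,4,5,7,8,9,10,11,12,13,14,15,16}
Y^c = {2,6,8,9,10,14}
(Z ∪ Y) ∩ Y^c = {8,9,10,14}
Y ∩ X = {1,4,11,12,13,15}
X − (Y ∩ X) = {2,9}
Y ∩ (X − (Y ∩ X)) = {}
(Y ∩ (X − (Y ∩ X)))^c = {1,2,3,4,5,6,7,8,9,10,11,12,13,14,15,16}
((Z ∪ Y) ∩ Y^c) Δ (Y ∩ (X − (Y ∩ X)))^c = {1,2,3,4,5,6,7,11,12,13,15,16}
|((Z ∪ Y) ∩ Y^c) Δ (Y ∩ (X − (Y ∩ X)))^c| = 12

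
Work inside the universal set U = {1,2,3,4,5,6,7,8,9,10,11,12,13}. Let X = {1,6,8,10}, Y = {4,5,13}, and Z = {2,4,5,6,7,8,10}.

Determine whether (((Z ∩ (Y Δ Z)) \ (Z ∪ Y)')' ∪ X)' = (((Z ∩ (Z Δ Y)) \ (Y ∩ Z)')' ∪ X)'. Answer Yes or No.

Y Δ Z = {2,6,7,8,10,13}
Z ∩ (Y Δ Z) = {2,6,7,8,10}
Z ∪ Y = {2,4,5,6,7,8,10,13}
(Z ∪ Y)' = {1,3,9,11,12}
(Z ∩ (Y Δ Z)) \ (Z ∪ Y)' = {2,6,7,8,10}
((Z ∩ (Y Δ Z)) \ (Z ∪ Y)')' = {1,3,4,5,9,11,12,13}
((Z ∩ (Y Δ Z)) \ (Z ∪ Y)')' ∪ X = {1,3,4,5,6,8,9,10,11,12,13}
(((Z ∩ (Y Δ Z)) \ (Z ∪ Y)')' ∪ X)' = {2,7}
Z Δ Y = {2,6,7,8,10,13}
Z ∩ (Z Δ Y) = {2,6,7,8,10}
Y ∩ Z = {4,5}
(Y ∩ Z)' = {1,2,3,6,7,8,9,10,11,12,13}
(Z ∩ (Z Δ Y)) \ (Y ∩ Z)' = {}
((Z ∩ (Z Δ Y)) \ (Y ∩ Z)')' = {1,2,3,4,5,6,7,8,9,10,11,12,13}
((Z ∩ (Z Δ Y)) \ (Y ∩ Z)')' ∪ X = {1,2,3,4,5,6,7,8,9,10,11,12,13}
(((Z ∩ (Z Δ Y)) \ (Y ∩ Z)')' ∪ X)' = {}
2 ∈ (((Z ∩ (Y Δ Z)) \ (Z ∪ Y)')' ∪ X)' but 2 ∉ (((Z ∩ (Z Δ Y)) \ (Y ∩ Z)')' ∪ X)', so they differ.

No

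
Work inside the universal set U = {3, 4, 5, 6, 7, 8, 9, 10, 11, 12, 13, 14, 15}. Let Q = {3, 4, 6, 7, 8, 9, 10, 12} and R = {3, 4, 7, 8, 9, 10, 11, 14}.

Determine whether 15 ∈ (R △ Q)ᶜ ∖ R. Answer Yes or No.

15 ∉ R and 15 ∉ Q, so 15 ∉ R △ Q
15 ∈ (R △ Q)ᶜ since 15 ∉ (R △ Q)
15 ∈ (R △ Q)ᶜ and 15 ∉ R, so 15 ∈ (R △ Q)ᶜ ∖ R

Yes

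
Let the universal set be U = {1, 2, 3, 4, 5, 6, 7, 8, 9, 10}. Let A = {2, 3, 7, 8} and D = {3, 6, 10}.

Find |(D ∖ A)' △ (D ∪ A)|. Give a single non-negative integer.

D ∖ A = {6, 10}
(D ∖ A)' = {1, 2, 3, 4, 5, 7, 8, 9}
D ∪ A = {2, 3, 6, 7, 8, 10}
(D ∖ A)' △ (D ∪ A) = {1, 4, 5, 6, 9, 10}
|(D ∖ A)' △ (D ∪ A)| = 6

6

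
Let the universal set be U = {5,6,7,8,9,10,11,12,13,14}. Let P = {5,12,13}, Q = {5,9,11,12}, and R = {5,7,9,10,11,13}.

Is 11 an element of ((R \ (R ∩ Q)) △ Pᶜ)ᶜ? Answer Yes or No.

No

11 ∈ R and 11 ∈ Q, so 11 ∈ R ∩ Q
11 ∈ R and 11 ∈ (R ∩ Q), so 11 ∉ R \ (R ∩ Q)
11 ∉ P, so 11 ∈ Pᶜ
11 ∉ (R \ (R ∩ Q)) and 11 ∈ Pᶜ, so 11 ∈ (R \ (R ∩ Q)) △ Pᶜ
11 ∉ ((R \ (R ∩ Q)) △ Pᶜ)ᶜ since 11 ∈ ((R \ (R ∩ Q)) △ Pᶜ)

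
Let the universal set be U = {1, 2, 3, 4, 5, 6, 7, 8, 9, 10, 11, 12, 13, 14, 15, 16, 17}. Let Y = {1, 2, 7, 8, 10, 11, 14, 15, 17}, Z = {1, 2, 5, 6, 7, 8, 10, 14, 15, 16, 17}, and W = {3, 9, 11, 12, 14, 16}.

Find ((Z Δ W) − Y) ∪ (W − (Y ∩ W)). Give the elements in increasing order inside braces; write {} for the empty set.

Z Δ W = {1, 2, 3, 5, 6, 7, 8, 9, 10, 11, 12, 15, 17}
(Z Δ W) − Y = {3, 5, 6, 9, 12}
Y ∩ W = {11, 14}
W − (Y ∩ W) = {3, 9, 12, 16}
((Z Δ W) − Y) ∪ (W − (Y ∩ W)) = {3, 5, 6, 9, 12, 16}

{3, 5, 6, 9, 12, 16}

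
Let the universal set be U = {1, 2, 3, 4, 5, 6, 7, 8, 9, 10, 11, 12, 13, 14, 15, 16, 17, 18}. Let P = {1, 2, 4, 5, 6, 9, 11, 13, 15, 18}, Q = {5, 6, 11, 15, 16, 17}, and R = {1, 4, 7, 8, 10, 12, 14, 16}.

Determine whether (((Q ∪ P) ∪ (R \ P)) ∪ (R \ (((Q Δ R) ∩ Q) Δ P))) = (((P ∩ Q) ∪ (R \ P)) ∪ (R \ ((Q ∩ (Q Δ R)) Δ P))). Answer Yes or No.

Q ∪ P = {1, 2, 4, 5, 6, 9, 11, 13, 15, 16, 17, 18}
R \ P = {7, 8, 10, 12, 14, 16}
(Q ∪ P) ∪ (R \ P) = {1, 2, 4, 5, 6, 7, 8, 9, 10, 11, 12, 13, 14, 15, 16, 17, 18}
Q Δ R = {1, 4, 5, 6, 7, 8, 10, 11, 12, 14, 15, 17}
(Q Δ R) ∩ Q = {5, 6, 11, 15, 17}
((Q Δ R) ∩ Q) Δ P = {1, 2, 4, 9, 13, 17, 18}
R \ (((Q Δ R) ∩ Q) Δ P) = {7, 8, 10, 12, 14, 16}
((Q ∪ P) ∪ (R \ P)) ∪ (R \ (((Q Δ R) ∩ Q) Δ P)) = {1, 2, 4, 5, 6, 7, 8, 9, 10, 11, 12, 13, 14, 15, 16, 17, 18}
P ∩ Q = {5, 6, 11, 15}
(P ∩ Q) ∪ (R \ P) = {5, 6, 7, 8, 10, 11, 12, 14, 15, 16}
Q ∩ (Q Δ R) = {5, 6, 11, 15, 17}
(Q ∩ (Q Δ R)) Δ P = {1, 2, 4, 9, 13, 17, 18}
R \ ((Q ∩ (Q Δ R)) Δ P) = {7, 8, 10, 12, 14, 16}
((P ∩ Q) ∪ (R \ P)) ∪ (R \ ((Q ∩ (Q Δ R)) Δ P)) = {5, 6, 7, 8, 10, 11, 12, 14, 15, 16}
1 ∈ ((Q ∪ P) ∪ (R \ P)) ∪ (R \ (((Q Δ R) ∩ Q) Δ P)) but 1 ∉ ((P ∩ Q) ∪ (R \ P)) ∪ (R \ ((Q ∩ (Q Δ R)) Δ P)), so they differ.

No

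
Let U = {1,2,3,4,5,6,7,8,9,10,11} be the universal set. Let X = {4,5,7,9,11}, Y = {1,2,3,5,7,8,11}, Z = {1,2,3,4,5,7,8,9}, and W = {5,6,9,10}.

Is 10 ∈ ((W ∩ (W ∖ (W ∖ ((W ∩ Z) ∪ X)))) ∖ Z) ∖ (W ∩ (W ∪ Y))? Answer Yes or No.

No

10 ∈ W and 10 ∉ Z, so 10 ∉ W ∩ Z
10 ∉ (W ∩ Z) and 10 ∉ X, so 10 ∉ (W ∩ Z) ∪ X
10 ∈ W and 10 ∉ ((W ∩ Z) ∪ X), so 10 ∈ W ∖ ((W ∩ Z) ∪ X)
10 ∈ W and 10 ∈ (W ∖ ((W ∩ Z) ∪ X)), so 10 ∉ W ∖ (W ∖ ((W ∩ Z) ∪ X))
10 ∈ W and 10 ∉ (W ∖ (W ∖ ((W ∩ Z) ∪ X))), so 10 ∉ W ∩ (W ∖ (W ∖ ((W ∩ Z) ∪ X)))
10 ∉ (W ∩ (W ∖ (W ∖ ((W ∩ Z) ∪ X)))) and 10 ∉ Z, so 10 ∉ (W ∩ (W ∖ (W ∖ ((W ∩ Z) ∪ X)))) ∖ Z
10 ∈ W and 10 ∉ Y, so 10 ∈ W ∪ Y
10 ∈ W and 10 ∈ (W ∪ Y), so 10 ∈ W ∩ (W ∪ Y)
10 ∉ ((W ∩ (W ∖ (W ∖ ((W ∩ Z) ∪ X)))) ∖ Z) and 10 ∈ (W ∩ (W ∪ Y)), so 10 ∉ ((W ∩ (W ∖ (W ∖ ((W ∩ Z) ∪ X)))) ∖ Z) ∖ (W ∩ (W ∪ Y))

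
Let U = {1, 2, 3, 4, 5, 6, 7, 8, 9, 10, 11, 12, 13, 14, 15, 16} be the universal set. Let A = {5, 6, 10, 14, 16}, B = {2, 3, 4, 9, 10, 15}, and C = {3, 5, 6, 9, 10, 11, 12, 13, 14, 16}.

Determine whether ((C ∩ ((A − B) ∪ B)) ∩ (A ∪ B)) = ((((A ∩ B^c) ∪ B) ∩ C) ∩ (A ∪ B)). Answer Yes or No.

Yes

A − B = {5, 6, 14, 16}
(A − B) ∪ B = {2, 3, 4, 5, 6, 9, 10, 14, 15, 16}
C ∩ ((A − B) ∪ B) = {3, 5, 6, 9, 10, 14, 16}
A ∪ B = {2, 3, 4, 5, 6, 9, 10, 14, 15, 16}
(C ∩ ((A − B) ∪ B)) ∩ (A ∪ B) = {3, 5, 6, 9, 10, 14, 16}
B^c = {1, 5, 6, 7, 8, 11, 12, 13, 14, 16}
A ∩ B^c = {5, 6, 14, 16}
(A ∩ B^c) ∪ B = {2, 3, 4, 5, 6, 9, 10, 14, 15, 16}
((A ∩ B^c) ∪ B) ∩ C = {3, 5, 6, 9, 10, 14, 16}
(((A ∩ B^c) ∪ B) ∩ C) ∩ (A ∪ B) = {3, 5, 6, 9, 10, 14, 16}
Both equal {3, 5, 6, 9, 10, 14, 16}, so (C ∩ ((A − B) ∪ B)) ∩ (A ∪ B) = (((A ∩ B^c) ∪ B) ∩ C) ∩ (A ∪ B).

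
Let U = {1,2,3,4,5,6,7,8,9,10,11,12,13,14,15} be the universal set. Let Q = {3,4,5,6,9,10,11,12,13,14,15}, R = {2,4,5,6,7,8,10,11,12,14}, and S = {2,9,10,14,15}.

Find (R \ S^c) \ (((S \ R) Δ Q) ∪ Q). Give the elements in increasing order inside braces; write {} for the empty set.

S^c = {1,3,4,5,6,7,8,11,12,13}
R \ S^c = {2,10,14}
S \ R = {9,15}
(S \ R) Δ Q = {3,4,5,6,10,11,12,13,14}
((S \ R) Δ Q) ∪ Q = {3,4,5,6,9,10,11,12,13,14,15}
(R \ S^c) \ (((S \ R) Δ Q) ∪ Q) = {2}

{2}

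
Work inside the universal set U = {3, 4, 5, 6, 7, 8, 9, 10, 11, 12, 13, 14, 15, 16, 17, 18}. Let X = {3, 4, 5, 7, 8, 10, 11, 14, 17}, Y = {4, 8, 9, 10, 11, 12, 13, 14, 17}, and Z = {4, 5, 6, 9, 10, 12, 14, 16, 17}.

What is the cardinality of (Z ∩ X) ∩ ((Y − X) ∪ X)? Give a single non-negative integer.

5

Z ∩ X = {4, 5, 10, 14, 17}
Y − X = {9, 12, 13}
(Y − X) ∪ X = {3, 4, 5, 7, 8, 9, 10, 11, 12, 13, 14, 17}
(Z ∩ X) ∩ ((Y − X) ∪ X) = {4, 5, 10, 14, 17}
|(Z ∩ X) ∩ ((Y − X) ∪ X)| = 5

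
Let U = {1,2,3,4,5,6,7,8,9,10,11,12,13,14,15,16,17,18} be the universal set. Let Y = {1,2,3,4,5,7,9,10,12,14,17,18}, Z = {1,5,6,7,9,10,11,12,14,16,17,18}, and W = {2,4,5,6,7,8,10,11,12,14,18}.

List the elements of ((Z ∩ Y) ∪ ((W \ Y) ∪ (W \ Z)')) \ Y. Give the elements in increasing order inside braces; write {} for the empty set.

{6,8,11,13,15,16}

Z ∩ Y = {1,5,7,9,10,12,14,17,18}
W \ Y = {6,8,11}
W \ Z = {2,4,8}
(W \ Z)' = {1,3,5,6,7,9,10,11,12,13,14,15,16,17,18}
(W \ Y) ∪ (W \ Z)' = {1,3,5,6,7,8,9,10,11,12,13,14,15,16,17,18}
(Z ∩ Y) ∪ ((W \ Y) ∪ (W \ Z)') = {1,3,5,6,7,8,9,10,11,12,13,14,15,16,17,18}
((Z ∩ Y) ∪ ((W \ Y) ∪ (W \ Z)')) \ Y = {6,8,11,13,15,16}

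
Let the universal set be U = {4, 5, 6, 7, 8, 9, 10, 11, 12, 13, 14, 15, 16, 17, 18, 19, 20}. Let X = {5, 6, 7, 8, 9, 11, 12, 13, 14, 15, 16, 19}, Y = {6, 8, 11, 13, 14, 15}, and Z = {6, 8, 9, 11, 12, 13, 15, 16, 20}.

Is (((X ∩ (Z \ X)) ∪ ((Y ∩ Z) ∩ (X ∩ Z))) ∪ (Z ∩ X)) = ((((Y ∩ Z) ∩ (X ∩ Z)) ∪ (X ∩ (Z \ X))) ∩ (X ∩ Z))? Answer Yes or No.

Z \ X = {20}
X ∩ (Z \ X) = {}
Y ∩ Z = {6, 8, 11, 13, 15}
X ∩ Z = {6, 8, 9, 11, 12, 13, 15, 16}
(Y ∩ Z) ∩ (X ∩ Z) = {6, 8, 11, 13, 15}
(X ∩ (Z \ X)) ∪ ((Y ∩ Z) ∩ (X ∩ Z)) = {6, 8, 11, 13, 15}
Z ∩ X = {6, 8, 9, 11, 12, 13, 15, 16}
((X ∩ (Z \ X)) ∪ ((Y ∩ Z) ∩ (X ∩ Z))) ∪ (Z ∩ X) = {6, 8, 9, 11, 12, 13, 15, 16}
((Y ∩ Z) ∩ (X ∩ Z)) ∪ (X ∩ (Z \ X)) = {6, 8, 11, 13, 15}
(((Y ∩ Z) ∩ (X ∩ Z)) ∪ (X ∩ (Z \ X))) ∩ (X ∩ Z) = {6, 8, 11, 13, 15}
9 ∈ ((X ∩ (Z \ X)) ∪ ((Y ∩ Z) ∩ (X ∩ Z))) ∪ (Z ∩ X) but 9 ∉ (((Y ∩ Z) ∩ (X ∩ Z)) ∪ (X ∩ (Z \ X))) ∩ (X ∩ Z), so they differ.

No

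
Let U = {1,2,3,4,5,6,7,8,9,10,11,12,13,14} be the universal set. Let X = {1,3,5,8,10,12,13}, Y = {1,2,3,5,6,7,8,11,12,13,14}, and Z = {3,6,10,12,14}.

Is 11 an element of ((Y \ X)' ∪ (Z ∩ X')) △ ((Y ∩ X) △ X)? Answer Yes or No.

No

11 ∈ Y and 11 ∉ X, so 11 ∈ Y \ X
11 ∉ (Y \ X)' since 11 ∈ (Y \ X)
11 ∉ X, so 11 ∈ X'
11 ∉ Z and 11 ∈ X', so 11 ∉ Z ∩ X'
11 ∉ (Y \ X)' and 11 ∉ (Z ∩ X'), so 11 ∉ (Y \ X)' ∪ (Z ∩ X')
11 ∈ Y and 11 ∉ X, so 11 ∉ Y ∩ X
11 ∉ (Y ∩ X) and 11 ∉ X, so 11 ∉ (Y ∩ X) △ X
11 ∉ ((Y \ X)' ∪ (Z ∩ X')) and 11 ∉ ((Y ∩ X) △ X), so 11 ∉ ((Y \ X)' ∪ (Z ∩ X')) △ ((Y ∩ X) △ X)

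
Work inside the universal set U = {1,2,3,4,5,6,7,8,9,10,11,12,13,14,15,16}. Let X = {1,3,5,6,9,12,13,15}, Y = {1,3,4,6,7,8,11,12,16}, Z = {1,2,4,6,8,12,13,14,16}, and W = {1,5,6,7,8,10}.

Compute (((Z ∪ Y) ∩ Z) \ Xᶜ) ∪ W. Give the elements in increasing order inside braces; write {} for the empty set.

Z ∪ Y = {1,2,3,4,6,7,8,11,12,13,14,16}
(Z ∪ Y) ∩ Z = {1,2,4,6,8,12,13,14,16}
Xᶜ = {2,4,7,8,10,11,14,16}
((Z ∪ Y) ∩ Z) \ Xᶜ = {1,6,12,13}
(((Z ∪ Y) ∩ Z) \ Xᶜ) ∪ W = {1,5,6,7,8,10,12,13}

{1,5,6,7,8,10,12,13}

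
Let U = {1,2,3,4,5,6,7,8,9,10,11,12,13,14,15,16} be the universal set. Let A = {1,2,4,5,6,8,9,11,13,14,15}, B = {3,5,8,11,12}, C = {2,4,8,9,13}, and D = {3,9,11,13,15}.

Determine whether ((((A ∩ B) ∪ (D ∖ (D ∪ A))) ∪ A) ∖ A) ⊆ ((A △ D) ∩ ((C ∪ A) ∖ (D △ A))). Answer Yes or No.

Yes

A ∩ B = {5,8,11}
D ∪ A = {1,2,3,4,5,6,8,9,11,13,14,15}
D ∖ (D ∪ A) = {}
(A ∩ B) ∪ (D ∖ (D ∪ A)) = {5,8,11}
((A ∩ B) ∪ (D ∖ (D ∪ A))) ∪ A = {1,2,4,5,6,8,9,11,13,14,15}
(((A ∩ B) ∪ (D ∖ (D ∪ A))) ∪ A) ∖ A = {}
A △ D = {1,2,3,4,5,6,8,14}
C ∪ A = {1,2,4,5,6,8,9,11,13,14,15}
D △ A = {1,2,3,4,5,6,8,14}
(C ∪ A) ∖ (D △ A) = {9,11,13,15}
(A △ D) ∩ ((C ∪ A) ∖ (D △ A)) = {}
Every element of {} is in {}, so (((A ∩ B) ∪ (D ∖ (D ∪ A))) ∪ A) ∖ A ⊆ (A △ D) ∩ ((C ∪ A) ∖ (D △ A)).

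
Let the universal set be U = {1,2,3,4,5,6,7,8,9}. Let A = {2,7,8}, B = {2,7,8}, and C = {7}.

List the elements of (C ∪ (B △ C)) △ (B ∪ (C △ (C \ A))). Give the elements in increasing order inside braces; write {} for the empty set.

{}

B △ C = {2,8}
C ∪ (B △ C) = {2,7,8}
C \ A = {}
C △ (C \ A) = {7}
B ∪ (C △ (C \ A)) = {2,7,8}
(C ∪ (B △ C)) △ (B ∪ (C △ (C \ A))) = {}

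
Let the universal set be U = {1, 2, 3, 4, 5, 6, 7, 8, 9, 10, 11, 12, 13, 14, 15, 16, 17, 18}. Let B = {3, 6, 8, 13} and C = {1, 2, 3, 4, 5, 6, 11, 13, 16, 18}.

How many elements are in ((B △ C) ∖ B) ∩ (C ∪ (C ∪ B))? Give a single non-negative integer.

7

B △ C = {1, 2, 4, 5, 8, 11, 16, 18}
(B △ C) ∖ B = {1, 2, 4, 5, 11, 16, 18}
C ∪ B = {1, 2, 3, 4, 5, 6, 8, 11, 13, 16, 18}
C ∪ (C ∪ B) = {1, 2, 3, 4, 5, 6, 8, 11, 13, 16, 18}
((B △ C) ∖ B) ∩ (C ∪ (C ∪ B)) = {1, 2, 4, 5, 11, 16, 18}
|((B △ C) ∖ B) ∩ (C ∪ (C ∪ B))| = 7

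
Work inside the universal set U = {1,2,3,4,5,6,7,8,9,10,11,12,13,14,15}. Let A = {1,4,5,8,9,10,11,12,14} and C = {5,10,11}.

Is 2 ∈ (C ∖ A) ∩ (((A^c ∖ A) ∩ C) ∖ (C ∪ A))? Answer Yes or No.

No

2 ∉ C and 2 ∉ A, so 2 ∉ C ∖ A
2 ∉ A, so 2 ∈ A^c
2 ∈ A^c and 2 ∉ A, so 2 ∈ A^c ∖ A
2 ∈ (A^c ∖ A) and 2 ∉ C, so 2 ∉ (A^c ∖ A) ∩ C
2 ∉ C and 2 ∉ A, so 2 ∉ C ∪ A
2 ∉ ((A^c ∖ A) ∩ C) and 2 ∉ (C ∪ A), so 2 ∉ ((A^c ∖ A) ∩ C) ∖ (C ∪ A)
2 ∉ (C ∖ A) and 2 ∉ (((A^c ∖ A) ∩ C) ∖ (C ∪ A)), so 2 ∉ (C ∖ A) ∩ (((A^c ∖ A) ∩ C) ∖ (C ∪ A))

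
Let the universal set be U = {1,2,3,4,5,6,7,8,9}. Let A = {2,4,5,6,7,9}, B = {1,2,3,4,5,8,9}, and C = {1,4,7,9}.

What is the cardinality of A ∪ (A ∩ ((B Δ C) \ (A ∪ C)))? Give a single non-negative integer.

6

B Δ C = {2,3,5,7,8}
A ∪ C = {1,2,4,5,6,7,9}
(B Δ C) \ (A ∪ C) = {3,8}
A ∩ ((B Δ C) \ (A ∪ C)) = {}
A ∪ (A ∩ ((B Δ C) \ (A ∪ C))) = {2,4,5,6,7,9}
|A ∪ (A ∩ ((B Δ C) \ (A ∪ C)))| = 6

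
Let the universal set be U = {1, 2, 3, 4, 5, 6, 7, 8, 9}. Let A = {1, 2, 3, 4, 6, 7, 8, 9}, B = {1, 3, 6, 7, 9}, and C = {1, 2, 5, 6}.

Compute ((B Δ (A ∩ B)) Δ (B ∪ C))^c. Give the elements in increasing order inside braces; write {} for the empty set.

{4, 8}

A ∩ B = {1, 3, 6, 7, 9}
B Δ (A ∩ B) = {}
B ∪ C = {1, 2, 3, 5, 6, 7, 9}
(B Δ (A ∩ B)) Δ (B ∪ C) = {1, 2, 3, 5, 6, 7, 9}
((B Δ (A ∩ B)) Δ (B ∪ C))^c = {4, 8}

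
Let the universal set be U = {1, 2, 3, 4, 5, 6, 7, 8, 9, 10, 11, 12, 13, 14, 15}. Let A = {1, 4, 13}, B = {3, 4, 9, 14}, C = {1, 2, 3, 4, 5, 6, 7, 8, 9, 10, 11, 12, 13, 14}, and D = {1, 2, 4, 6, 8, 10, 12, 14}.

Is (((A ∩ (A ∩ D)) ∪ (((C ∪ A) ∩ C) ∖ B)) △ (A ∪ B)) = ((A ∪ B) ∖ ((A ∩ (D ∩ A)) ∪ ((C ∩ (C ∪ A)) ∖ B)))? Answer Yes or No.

No

A ∩ D = {1, 4}
A ∩ (A ∩ D) = {1, 4}
C ∪ A = {1, 2, 3, 4, 5, 6, 7, 8, 9, 10, 11, 12, 13, 14}
(C ∪ A) ∩ C = {1, 2, 3, 4, 5, 6, 7, 8, 9, 10, 11, 12, 13, 14}
((C ∪ A) ∩ C) ∖ B = {1, 2, 5, 6, 7, 8, 10, 11, 12, 13}
(A ∩ (A ∩ D)) ∪ (((C ∪ A) ∩ C) ∖ B) = {1, 2, 4, 5, 6, 7, 8, 10, 11, 12, 13}
A ∪ B = {1, 3, 4, 9, 13, 14}
((A ∩ (A ∩ D)) ∪ (((C ∪ A) ∩ C) ∖ B)) △ (A ∪ B) = {2, 3, 5, 6, 7, 8, 9, 10, 11, 12, 14}
D ∩ A = {1, 4}
A ∩ (D ∩ A) = {1, 4}
C ∩ (C ∪ A) = {1, 2, 3, 4, 5, 6, 7, 8, 9, 10, 11, 12, 13, 14}
(C ∩ (C ∪ A)) ∖ B = {1, 2, 5, 6, 7, 8, 10, 11, 12, 13}
(A ∩ (D ∩ A)) ∪ ((C ∩ (C ∪ A)) ∖ B) = {1, 2, 4, 5, 6, 7, 8, 10, 11, 12, 13}
(A ∪ B) ∖ ((A ∩ (D ∩ A)) ∪ ((C ∩ (C ∪ A)) ∖ B)) = {3, 9, 14}
2 ∈ ((A ∩ (A ∩ D)) ∪ (((C ∪ A) ∩ C) ∖ B)) △ (A ∪ B) but 2 ∉ (A ∪ B) ∖ ((A ∩ (D ∩ A)) ∪ ((C ∩ (C ∪ A)) ∖ B)), so they differ.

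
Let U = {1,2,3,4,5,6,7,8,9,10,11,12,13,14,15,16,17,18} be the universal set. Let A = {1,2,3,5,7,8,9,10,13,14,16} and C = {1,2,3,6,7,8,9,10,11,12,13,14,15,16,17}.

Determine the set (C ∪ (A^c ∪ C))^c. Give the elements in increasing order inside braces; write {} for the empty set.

{5}

A^c = {4,6,11,12,15,17,18}
A^c ∪ C = {1,2,3,4,6,7,8,9,10,11,12,13,14,15,16,17,18}
C ∪ (A^c ∪ C) = {1,2,3,4,6,7,8,9,10,11,12,13,14,15,16,17,18}
(C ∪ (A^c ∪ C))^c = {5}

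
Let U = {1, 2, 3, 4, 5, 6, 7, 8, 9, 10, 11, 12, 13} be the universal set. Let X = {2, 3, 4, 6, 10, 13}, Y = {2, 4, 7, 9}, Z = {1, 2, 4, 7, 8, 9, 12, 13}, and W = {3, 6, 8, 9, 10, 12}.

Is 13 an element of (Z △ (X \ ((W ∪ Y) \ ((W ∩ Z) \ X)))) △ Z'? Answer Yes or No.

No

13 ∉ W and 13 ∉ Y, so 13 ∉ W ∪ Y
13 ∉ W and 13 ∈ Z, so 13 ∉ W ∩ Z
13 ∉ (W ∩ Z) and 13 ∈ X, so 13 ∉ (W ∩ Z) \ X
13 ∉ (W ∪ Y) and 13 ∉ ((W ∩ Z) \ X), so 13 ∉ (W ∪ Y) \ ((W ∩ Z) \ X)
13 ∈ X and 13 ∉ ((W ∪ Y) \ ((W ∩ Z) \ X)), so 13 ∈ X \ ((W ∪ Y) \ ((W ∩ Z) \ X))
13 ∈ Z and 13 ∈ (X \ ((W ∪ Y) \ ((W ∩ Z) \ X))), so 13 ∉ Z △ (X \ ((W ∪ Y) \ ((W ∩ Z) \ X)))
13 ∈ Z, so 13 ∉ Z'
13 ∉ (Z △ (X \ ((W ∪ Y) \ ((W ∩ Z) \ X)))) and 13 ∉ Z', so 13 ∉ (Z △ (X \ ((W ∪ Y) \ ((W ∩ Z) \ X)))) △ Z'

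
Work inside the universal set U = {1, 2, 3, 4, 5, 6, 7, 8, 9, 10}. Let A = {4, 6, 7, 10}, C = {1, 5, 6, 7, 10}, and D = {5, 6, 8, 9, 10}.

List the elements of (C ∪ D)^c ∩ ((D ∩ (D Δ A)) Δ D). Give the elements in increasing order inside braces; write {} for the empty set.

{}

C ∪ D = {1, 5, 6, 7, 8, 9, 10}
(C ∪ D)^c = {2, 3, 4}
D Δ A = {4, 5, 7, 8, 9}
D ∩ (D Δ A) = {5, 8, 9}
(D ∩ (D Δ A)) Δ D = {6, 10}
(C ∪ D)^c ∩ ((D ∩ (D Δ A)) Δ D) = {}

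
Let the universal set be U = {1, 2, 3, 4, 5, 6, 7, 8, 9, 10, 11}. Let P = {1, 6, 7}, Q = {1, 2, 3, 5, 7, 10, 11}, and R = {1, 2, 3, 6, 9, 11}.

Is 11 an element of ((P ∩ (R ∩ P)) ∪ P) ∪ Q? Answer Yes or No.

Yes

11 ∈ R and 11 ∉ P, so 11 ∉ R ∩ P
11 ∉ P and 11 ∉ (R ∩ P), so 11 ∉ P ∩ (R ∩ P)
11 ∉ (P ∩ (R ∩ P)) and 11 ∉ P, so 11 ∉ (P ∩ (R ∩ P)) ∪ P
11 ∉ ((P ∩ (R ∩ P)) ∪ P) and 11 ∈ Q, so 11 ∈ ((P ∩ (R ∩ P)) ∪ P) ∪ Q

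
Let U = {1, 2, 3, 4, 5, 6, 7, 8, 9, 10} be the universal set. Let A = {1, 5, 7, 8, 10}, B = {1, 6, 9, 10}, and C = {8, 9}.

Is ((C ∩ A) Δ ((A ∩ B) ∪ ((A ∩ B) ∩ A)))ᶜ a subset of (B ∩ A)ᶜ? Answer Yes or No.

Yes

C ∩ A = {8}
A ∩ B = {1, 10}
(A ∩ B) ∩ A = {1, 10}
(A ∩ B) ∪ ((A ∩ B) ∩ A) = {1, 10}
(C ∩ A) Δ ((A ∩ B) ∪ ((A ∩ B) ∩ A)) = {1, 8, 10}
((C ∩ A) Δ ((A ∩ B) ∪ ((A ∩ B) ∩ A)))ᶜ = {2, 3, 4, 5, 6, 7, 9}
B ∩ A = {1, 10}
(B ∩ A)ᶜ = {2, 3, 4, 5, 6, 7, 8, 9}
Every element of {2, 3, 4, 5, 6, 7, 9} is in {2, 3, 4, 5, 6, 7, 8, 9}, so ((C ∩ A) Δ ((A ∩ B) ∪ ((A ∩ B) ∩ A)))ᶜ ⊆ (B ∩ A)ᶜ.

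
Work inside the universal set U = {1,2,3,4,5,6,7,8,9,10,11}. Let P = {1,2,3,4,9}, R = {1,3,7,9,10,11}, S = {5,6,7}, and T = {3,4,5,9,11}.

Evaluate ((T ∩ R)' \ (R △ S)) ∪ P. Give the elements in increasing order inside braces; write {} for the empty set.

{1,2,3,4,7,8,9}

T ∩ R = {3,9,11}
(T ∩ R)' = {1,2,4,5,6,7,8,10}
R △ S = {1,3,5,6,9,10,11}
(T ∩ R)' \ (R △ S) = {2,4,7,8}
((T ∩ R)' \ (R △ S)) ∪ P = {1,2,3,4,7,8,9}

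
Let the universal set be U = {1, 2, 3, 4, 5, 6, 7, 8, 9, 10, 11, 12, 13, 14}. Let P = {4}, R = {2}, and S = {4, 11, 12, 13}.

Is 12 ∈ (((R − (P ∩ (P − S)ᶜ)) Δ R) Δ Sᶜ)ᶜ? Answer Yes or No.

12 ∉ P and 12 ∈ S, so 12 ∉ P − S
12 ∈ (P − S)ᶜ since 12 ∉ (P − S)
12 ∉ P and 12 ∈ (P − S)ᶜ, so 12 ∉ P ∩ (P − S)ᶜ
12 ∉ R and 12 ∉ (P ∩ (P − S)ᶜ), so 12 ∉ R − (P ∩ (P − S)ᶜ)
12 ∉ (R − (P ∩ (P − S)ᶜ)) and 12 ∉ R, so 12 ∉ (R − (P ∩ (P − S)ᶜ)) Δ R
12 ∈ S, so 12 ∉ Sᶜ
12 ∉ ((R − (P ∩ (P − S)ᶜ)) Δ R) and 12 ∉ Sᶜ, so 12 ∉ ((R − (P ∩ (P − S)ᶜ)) Δ R) Δ Sᶜ
12 ∈ (((R − (P ∩ (P − S)ᶜ)) Δ R) Δ Sᶜ)ᶜ since 12 ∉ (((R − (P ∩ (P − S)ᶜ)) Δ R) Δ Sᶜ)

Yes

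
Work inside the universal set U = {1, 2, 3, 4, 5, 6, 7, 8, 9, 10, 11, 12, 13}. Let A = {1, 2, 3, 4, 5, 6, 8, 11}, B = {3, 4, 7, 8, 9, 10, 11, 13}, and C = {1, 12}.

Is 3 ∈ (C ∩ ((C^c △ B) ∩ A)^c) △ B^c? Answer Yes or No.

3 ∉ C, so 3 ∈ C^c
3 ∈ C^c and 3 ∈ B, so 3 ∉ C^c △ B
3 ∉ (C^c △ B) and 3 ∈ A, so 3 ∉ (C^c △ B) ∩ A
3 ∈ ((C^c △ B) ∩ A)^c since 3 ∉ ((C^c △ B) ∩ A)
3 ∉ C and 3 ∈ ((C^c △ B) ∩ A)^c, so 3 ∉ C ∩ ((C^c △ B) ∩ A)^c
3 ∈ B, so 3 ∉ B^c
3 ∉ (C ∩ ((C^c △ B) ∩ A)^c) and 3 ∉ B^c, so 3 ∉ (C ∩ ((C^c △ B) ∩ A)^c) △ B^c

No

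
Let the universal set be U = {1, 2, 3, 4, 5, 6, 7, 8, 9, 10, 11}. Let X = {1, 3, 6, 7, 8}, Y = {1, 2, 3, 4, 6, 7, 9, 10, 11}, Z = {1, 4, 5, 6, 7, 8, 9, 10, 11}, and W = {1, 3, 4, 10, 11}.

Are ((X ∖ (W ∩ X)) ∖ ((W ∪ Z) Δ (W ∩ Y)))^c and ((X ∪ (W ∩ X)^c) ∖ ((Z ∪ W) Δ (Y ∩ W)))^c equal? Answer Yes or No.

No

W ∩ X = {1, 3}
X ∖ (W ∩ X) = {6, 7, 8}
W ∪ Z = {1, 3, 4, 5, 6, 7, 8, 9, 10, 11}
W ∩ Y = {1, 3, 4, 10, 11}
(W ∪ Z) Δ (W ∩ Y) = {5, 6, 7, 8, 9}
(X ∖ (W ∩ X)) ∖ ((W ∪ Z) Δ (W ∩ Y)) = {}
((X ∖ (W ∩ X)) ∖ ((W ∪ Z) Δ (W ∩ Y)))^c = {1, 2, 3, 4, 5, 6, 7, 8, 9, 10, 11}
(W ∩ X)^c = {2, 4, 5, 6, 7, 8, 9, 10, 11}
X ∪ (W ∩ X)^c = {1, 2, 3, 4, 5, 6, 7, 8, 9, 10, 11}
Z ∪ W = {1, 3, 4, 5, 6, 7, 8, 9, 10, 11}
Y ∩ W = {1, 3, 4, 10, 11}
(Z ∪ W) Δ (Y ∩ W) = {5, 6, 7, 8, 9}
(X ∪ (W ∩ X)^c) ∖ ((Z ∪ W) Δ (Y ∩ W)) = {1, 2, 3, 4, 10, 11}
((X ∪ (W ∩ X)^c) ∖ ((Z ∪ W) Δ (Y ∩ W)))^c = {5, 6, 7, 8, 9}
1 ∈ ((X ∖ (W ∩ X)) ∖ ((W ∪ Z) Δ (W ∩ Y)))^c but 1 ∉ ((X ∪ (W ∩ X)^c) ∖ ((Z ∪ W) Δ (Y ∩ W)))^c, so they differ.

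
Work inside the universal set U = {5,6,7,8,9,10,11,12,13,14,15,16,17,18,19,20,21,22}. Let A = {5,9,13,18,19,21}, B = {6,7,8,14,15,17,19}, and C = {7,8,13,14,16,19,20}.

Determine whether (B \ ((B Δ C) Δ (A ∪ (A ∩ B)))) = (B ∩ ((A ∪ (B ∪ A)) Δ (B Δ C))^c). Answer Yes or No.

No

B Δ C = {6,13,15,16,17,20}
A ∩ B = {19}
A ∪ (A ∩ B) = {5,9,13,18,19,21}
(B Δ C) Δ (A ∪ (A ∩ B)) = {5,6,9,15,16,17,18,19,20,21}
B \ ((B Δ C) Δ (A ∪ (A ∩ B))) = {7,8,14}
B ∪ A = {5,6,7,8,9,13,14,15,17,18,19,21}
A ∪ (B ∪ A) = {5,6,7,8,9,13,14,15,17,18,19,21}
(A ∪ (B ∪ A)) Δ (B Δ C) = {5,7,8,9,14,16,18,19,20,21}
((A ∪ (B ∪ A)) Δ (B Δ C))^c = {6,10,11,12,13,15,17,22}
B ∩ ((A ∪ (B ∪ A)) Δ (B Δ C))^c = {6,15,17}
6 ∈ B ∩ ((A ∪ (B ∪ A)) Δ (B Δ C))^c but 6 ∉ B \ ((B Δ C) Δ (A ∪ (A ∩ B))), so they differ.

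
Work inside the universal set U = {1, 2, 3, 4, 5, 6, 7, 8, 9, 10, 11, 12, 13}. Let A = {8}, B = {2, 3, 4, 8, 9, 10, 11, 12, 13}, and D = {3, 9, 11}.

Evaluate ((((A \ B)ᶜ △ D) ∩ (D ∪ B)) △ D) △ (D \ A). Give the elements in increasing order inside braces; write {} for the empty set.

{2, 4, 8, 10, 12, 13}

A \ B = {}
(A \ B)ᶜ = {1, 2, 3, 4, 5, 6, 7, 8, 9, 10, 11, 12, 13}
(A \ B)ᶜ △ D = {1, 2, 4, 5, 6, 7, 8, 10, 12, 13}
D ∪ B = {2, 3, 4, 8, 9, 10, 11, 12, 13}
((A \ B)ᶜ △ D) ∩ (D ∪ B) = {2, 4, 8, 10, 12, 13}
(((A \ B)ᶜ △ D) ∩ (D ∪ B)) △ D = {2, 3, 4, 8, 9, 10, 11, 12, 13}
D \ A = {3, 9, 11}
((((A \ B)ᶜ △ D) ∩ (D ∪ B)) △ D) △ (D \ A) = {2, 4, 8, 10, 12, 13}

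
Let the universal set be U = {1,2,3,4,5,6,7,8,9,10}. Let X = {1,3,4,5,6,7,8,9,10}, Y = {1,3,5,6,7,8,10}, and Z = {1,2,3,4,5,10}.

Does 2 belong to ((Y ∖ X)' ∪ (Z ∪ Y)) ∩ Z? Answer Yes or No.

Yes

2 ∉ Y and 2 ∉ X, so 2 ∉ Y ∖ X
2 ∈ (Y ∖ X)' since 2 ∉ (Y ∖ X)
2 ∈ Z and 2 ∉ Y, so 2 ∈ Z ∪ Y
2 ∈ (Y ∖ X)' and 2 ∈ (Z ∪ Y), so 2 ∈ (Y ∖ X)' ∪ (Z ∪ Y)
2 ∈ ((Y ∖ X)' ∪ (Z ∪ Y)) and 2 ∈ Z, so 2 ∈ ((Y ∖ X)' ∪ (Z ∪ Y)) ∩ Z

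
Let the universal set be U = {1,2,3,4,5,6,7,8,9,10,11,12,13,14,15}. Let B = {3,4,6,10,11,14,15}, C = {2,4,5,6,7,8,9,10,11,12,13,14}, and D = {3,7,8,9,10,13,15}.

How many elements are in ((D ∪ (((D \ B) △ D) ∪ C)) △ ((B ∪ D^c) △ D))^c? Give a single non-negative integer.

11

D \ B = {7,8,9,13}
(D \ B) △ D = {3,10,15}
((D \ B) △ D) ∪ C = {2,3,4,5,6,7,8,9,10,11,12,13,14,15}
D ∪ (((D \ B) △ D) ∪ C) = {2,3,4,5,6,7,8,9,10,11,12,13,14,15}
D^c = {1,2,4,5,6,11,12,14}
B ∪ D^c = {1,2,3,4,5,6,10,11,12,14,15}
(B ∪ D^c) △ D = {1,2,4,5,6,7,8,9,11,12,13,14}
(D ∪ (((D \ B) △ D) ∪ C)) △ ((B ∪ D^c) △ D) = {1,3,10,15}
((D ∪ (((D \ B) △ D) ∪ C)) △ ((B ∪ D^c) △ D))^c = {2,4,5,6,7,8,9,11,12,13,14}
|((D ∪ (((D \ B) △ D) ∪ C)) △ ((B ∪ D^c) △ D))^c| = 11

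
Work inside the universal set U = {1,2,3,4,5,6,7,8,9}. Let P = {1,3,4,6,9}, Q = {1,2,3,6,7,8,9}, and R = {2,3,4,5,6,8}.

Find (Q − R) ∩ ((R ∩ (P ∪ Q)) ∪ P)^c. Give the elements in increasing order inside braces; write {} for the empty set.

Q − R = {1,7,9}
P ∪ Q = {1,2,3,4,6,7,8,9}
R ∩ (P ∪ Q) = {2,3,4,6,8}
(R ∩ (P ∪ Q)) ∪ P = {1,2,3,4,6,8,9}
((R ∩ (P ∪ Q)) ∪ P)^c = {5,7}
(Q − R) ∩ ((R ∩ (P ∪ Q)) ∪ P)^c = {7}

{7}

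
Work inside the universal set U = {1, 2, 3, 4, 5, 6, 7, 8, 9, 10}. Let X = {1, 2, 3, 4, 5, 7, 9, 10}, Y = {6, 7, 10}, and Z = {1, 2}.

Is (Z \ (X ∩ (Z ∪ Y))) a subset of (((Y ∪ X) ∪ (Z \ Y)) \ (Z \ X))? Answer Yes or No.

Yes

Z ∪ Y = {1, 2, 6, 7, 10}
X ∩ (Z ∪ Y) = {1, 2, 7, 10}
Z \ (X ∩ (Z ∪ Y)) = {}
Y ∪ X = {1, 2, 3, 4, 5, 6, 7, 9, 10}
Z \ Y = {1, 2}
(Y ∪ X) ∪ (Z \ Y) = {1, 2, 3, 4, 5, 6, 7, 9, 10}
Z \ X = {}
((Y ∪ X) ∪ (Z \ Y)) \ (Z \ X) = {1, 2, 3, 4, 5, 6, 7, 9, 10}
Every element of {} is in {1, 2, 3, 4, 5, 6, 7, 9, 10}, so Z \ (X ∩ (Z ∪ Y)) ⊆ ((Y ∪ X) ∪ (Z \ Y)) \ (Z \ X).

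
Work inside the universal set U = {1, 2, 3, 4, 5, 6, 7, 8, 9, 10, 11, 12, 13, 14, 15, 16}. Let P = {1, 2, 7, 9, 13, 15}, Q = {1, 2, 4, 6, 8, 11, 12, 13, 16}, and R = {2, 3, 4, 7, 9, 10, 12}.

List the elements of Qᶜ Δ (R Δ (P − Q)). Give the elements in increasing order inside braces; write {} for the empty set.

{2, 4, 5, 7, 9, 12, 14}

Qᶜ = {3, 5, 7, 9, 10, 14, 15}
P − Q = {7, 9, 15}
R Δ (P − Q) = {2, 3, 4, 10, 12, 15}
Qᶜ Δ (R Δ (P − Q)) = {2, 4, 5, 7, 9, 12, 14}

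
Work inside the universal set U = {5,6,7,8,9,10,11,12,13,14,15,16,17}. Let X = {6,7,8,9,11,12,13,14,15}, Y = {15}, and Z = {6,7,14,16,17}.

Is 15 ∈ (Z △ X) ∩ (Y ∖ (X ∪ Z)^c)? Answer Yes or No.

Yes

15 ∉ Z and 15 ∈ X, so 15 ∈ Z △ X
15 ∈ X and 15 ∉ Z, so 15 ∈ X ∪ Z
15 ∉ (X ∪ Z)^c since 15 ∈ (X ∪ Z)
15 ∈ Y and 15 ∉ (X ∪ Z)^c, so 15 ∈ Y ∖ (X ∪ Z)^c
15 ∈ (Z △ X) and 15 ∈ (Y ∖ (X ∪ Z)^c), so 15 ∈ (Z △ X) ∩ (Y ∖ (X ∪ Z)^c)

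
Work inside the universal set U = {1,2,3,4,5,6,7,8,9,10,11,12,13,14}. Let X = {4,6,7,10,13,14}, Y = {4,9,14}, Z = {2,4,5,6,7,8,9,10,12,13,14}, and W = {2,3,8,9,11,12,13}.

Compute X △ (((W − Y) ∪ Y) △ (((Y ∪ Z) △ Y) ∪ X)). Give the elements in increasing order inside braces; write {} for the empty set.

W − Y = {2,3,8,11,12,13}
(W − Y) ∪ Y = {2,3,4,8,9,11,12,13,14}
Y ∪ Z = {2,4,5,6,7,8,9,10,12,13,14}
(Y ∪ Z) △ Y = {2,5,6,7,8,10,12,13}
((Y ∪ Z) △ Y) ∪ X = {2,4,5,6,7,8,10,12,13,14}
((W − Y) ∪ Y) △ (((Y ∪ Z) △ Y) ∪ X) = {3,5,6,7,9,10,11}
X △ (((W − Y) ∪ Y) △ (((Y ∪ Z) △ Y) ∪ X)) = {3,4,5,9,11,13,14}

{3,4,5,9,11,13,14}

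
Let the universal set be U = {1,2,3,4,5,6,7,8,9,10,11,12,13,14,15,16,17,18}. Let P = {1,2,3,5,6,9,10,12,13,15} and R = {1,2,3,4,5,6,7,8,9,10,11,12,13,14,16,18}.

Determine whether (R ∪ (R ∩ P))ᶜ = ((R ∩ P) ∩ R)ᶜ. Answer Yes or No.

R ∩ P = {1,2,3,5,6,9,10,12,13}
R ∪ (R ∩ P) = {1,2,3,4,5,6,7,8,9,10,11,12,13,14,16,18}
(R ∪ (R ∩ P))ᶜ = {15,17}
(R ∩ P) ∩ R = {1,2,3,5,6,9,10,12,13}
((R ∩ P) ∩ R)ᶜ = {4,7,8,11,14,15,16,17,18}
4 ∈ ((R ∩ P) ∩ R)ᶜ but 4 ∉ (R ∪ (R ∩ P))ᶜ, so they differ.

No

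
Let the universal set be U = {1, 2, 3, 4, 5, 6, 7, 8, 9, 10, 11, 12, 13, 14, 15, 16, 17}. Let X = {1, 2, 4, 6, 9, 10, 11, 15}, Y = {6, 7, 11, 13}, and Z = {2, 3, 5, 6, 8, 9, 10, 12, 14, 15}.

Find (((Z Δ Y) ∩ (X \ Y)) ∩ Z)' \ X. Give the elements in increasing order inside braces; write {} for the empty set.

Z Δ Y = {2, 3, 5, 7, 8, 9, 10, 11, 12, 13, 14, 15}
X \ Y = {1, 2, 4, 9, 10, 15}
(Z Δ Y) ∩ (X \ Y) = {2, 9, 10, 15}
((Z Δ Y) ∩ (X \ Y)) ∩ Z = {2, 9, 10, 15}
(((Z Δ Y) ∩ (X \ Y)) ∩ Z)' = {1, 3, 4, 5, 6, 7, 8, 11, 12, 13, 14, 16, 17}
(((Z Δ Y) ∩ (X \ Y)) ∩ Z)' \ X = {3, 5, 7, 8, 12, 13, 14, 16, 17}

{3, 5, 7, 8, 12, 13, 14, 16, 17}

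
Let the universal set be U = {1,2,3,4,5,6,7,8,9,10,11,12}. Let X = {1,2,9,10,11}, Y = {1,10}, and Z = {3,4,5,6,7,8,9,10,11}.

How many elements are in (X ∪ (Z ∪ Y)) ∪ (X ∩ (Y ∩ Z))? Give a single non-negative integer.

Z ∪ Y = {1,3,4,5,6,7,8,9,10,11}
X ∪ (Z ∪ Y) = {1,2,3,4,5,6,7,8,9,10,11}
Y ∩ Z = {10}
X ∩ (Y ∩ Z) = {10}
(X ∪ (Z ∪ Y)) ∪ (X ∩ (Y ∩ Z)) = {1,2,3,4,5,6,7,8,9,10,11}
|(X ∪ (Z ∪ Y)) ∪ (X ∩ (Y ∩ Z))| = 11

11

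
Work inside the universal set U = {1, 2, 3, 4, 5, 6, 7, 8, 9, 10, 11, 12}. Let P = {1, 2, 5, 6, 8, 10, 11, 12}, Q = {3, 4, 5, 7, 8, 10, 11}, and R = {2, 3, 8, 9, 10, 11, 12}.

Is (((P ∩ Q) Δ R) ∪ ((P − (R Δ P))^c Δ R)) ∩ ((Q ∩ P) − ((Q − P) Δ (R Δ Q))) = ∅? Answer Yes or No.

No

P ∩ Q = {5, 8, 10, 11}
(P ∩ Q) Δ R = {2, 3, 5, 9, 12}
R Δ P = {1, 3, 5, 6, 9}
P − (R Δ P) = {2, 8, 10, 11, 12}
(P − (R Δ P))^c = {1, 3, 4, 5, 6, 7, 9}
(P − (R Δ P))^c Δ R = {1, 2, 4, 5, 6, 7, 8, 10, 11, 12}
((P ∩ Q) Δ R) ∪ ((P − (R Δ P))^c Δ R) = {1, 2, 3, 4, 5, 6, 7, 8, 9, 10, 11, 12}
Q ∩ P = {5, 8, 10, 11}
Q − P = {3, 4, 7}
R Δ Q = {2, 4, 5, 7, 9, 12}
(Q − P) Δ (R Δ Q) = {2, 3, 5, 9, 12}
(Q ∩ P) − ((Q − P) Δ (R Δ Q)) = {8, 10, 11}
8 lies in both, so they are not disjoint.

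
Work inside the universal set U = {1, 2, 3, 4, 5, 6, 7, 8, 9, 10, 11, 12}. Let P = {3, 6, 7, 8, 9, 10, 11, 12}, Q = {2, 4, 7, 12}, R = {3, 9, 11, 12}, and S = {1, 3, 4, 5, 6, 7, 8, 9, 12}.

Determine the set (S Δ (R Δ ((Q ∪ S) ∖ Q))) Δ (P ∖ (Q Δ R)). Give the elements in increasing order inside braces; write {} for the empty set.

{3, 4, 6, 7, 8, 9, 10, 11, 12}

Q ∪ S = {1, 2, 3, 4, 5, 6, 7, 8, 9, 12}
(Q ∪ S) ∖ Q = {1, 3, 5, 6, 8, 9}
R Δ ((Q ∪ S) ∖ Q) = {1, 5, 6, 8, 11, 12}
S Δ (R Δ ((Q ∪ S) ∖ Q)) = {3, 4, 7, 9, 11}
Q Δ R = {2, 3, 4, 7, 9, 11}
P ∖ (Q Δ R) = {6, 8, 10, 12}
(S Δ (R Δ ((Q ∪ S) ∖ Q))) Δ (P ∖ (Q Δ R)) = {3, 4, 6, 7, 8, 9, 10, 11, 12}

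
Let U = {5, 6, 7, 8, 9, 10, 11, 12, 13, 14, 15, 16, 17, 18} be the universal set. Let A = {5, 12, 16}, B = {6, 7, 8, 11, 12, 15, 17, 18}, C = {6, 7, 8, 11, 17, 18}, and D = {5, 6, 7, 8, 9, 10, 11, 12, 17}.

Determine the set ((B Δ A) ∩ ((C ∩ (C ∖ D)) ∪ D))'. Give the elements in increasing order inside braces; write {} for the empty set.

B Δ A = {5, 6, 7, 8, 11, 15, 16, 17, 18}
C ∖ D = {18}
C ∩ (C ∖ D) = {18}
(C ∩ (C ∖ D)) ∪ D = {5, 6, 7, 8, 9, 10, 11, 12, 17, 18}
(B Δ A) ∩ ((C ∩ (C ∖ D)) ∪ D) = {5, 6, 7, 8, 11, 17, 18}
((B Δ A) ∩ ((C ∩ (C ∖ D)) ∪ D))' = {9, 10, 12, 13, 14, 15, 16}

{9, 10, 12, 13, 14, 15, 16}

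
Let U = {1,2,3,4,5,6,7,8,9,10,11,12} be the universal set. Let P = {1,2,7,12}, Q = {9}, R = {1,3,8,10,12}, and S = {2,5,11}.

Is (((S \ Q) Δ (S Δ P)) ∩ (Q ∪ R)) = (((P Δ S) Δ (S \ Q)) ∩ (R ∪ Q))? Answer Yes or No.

S \ Q = {2,5,11}
S Δ P = {1,5,7,11,12}
(S \ Q) Δ (S Δ P) = {1,2,7,12}
Q ∪ R = {1,3,8,9,10,12}
((S \ Q) Δ (S Δ P)) ∩ (Q ∪ R) = {1,12}
P Δ S = {1,5,7,11,12}
(P Δ S) Δ (S \ Q) = {1,2,7,12}
R ∪ Q = {1,3,8,9,10,12}
((P Δ S) Δ (S \ Q)) ∩ (R ∪ Q) = {1,12}
Both equal {1,12}, so ((S \ Q) Δ (S Δ P)) ∩ (Q ∪ R) = ((P Δ S) Δ (S \ Q)) ∩ (R ∪ Q).

Yes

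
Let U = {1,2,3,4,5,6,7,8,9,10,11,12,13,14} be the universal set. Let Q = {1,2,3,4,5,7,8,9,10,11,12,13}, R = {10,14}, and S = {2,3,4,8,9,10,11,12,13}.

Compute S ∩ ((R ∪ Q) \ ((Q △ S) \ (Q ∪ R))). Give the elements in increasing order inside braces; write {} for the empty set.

R ∪ Q = {1,2,3,4,5,7,8,9,10,11,12,13,14}
Q △ S = {1,5,7}
Q ∪ R = {1,2,3,4,5,7,8,9,10,11,12,13,14}
(Q △ S) \ (Q ∪ R) = {}
(R ∪ Q) \ ((Q △ S) \ (Q ∪ R)) = {1,2,3,4,5,7,8,9,10,11,12,13,14}
S ∩ ((R ∪ Q) \ ((Q △ S) \ (Q ∪ R))) = {2,3,4,8,9,10,11,12,13}

{2,3,4,8,9,10,11,12,13}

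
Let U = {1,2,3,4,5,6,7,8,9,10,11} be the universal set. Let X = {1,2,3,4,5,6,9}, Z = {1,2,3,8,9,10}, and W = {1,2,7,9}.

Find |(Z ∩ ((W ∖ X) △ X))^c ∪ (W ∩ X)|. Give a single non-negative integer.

W ∖ X = {7}
(W ∖ X) △ X = {1,2,3,4,5,6,7,9}
Z ∩ ((W ∖ X) △ X) = {1,2,3,9}
(Z ∩ ((W ∖ X) △ X))^c = {4,5,6,7,8,10,11}
W ∩ X = {1,2,9}
(Z ∩ ((W ∖ X) △ X))^c ∪ (W ∩ X) = {1,2,4,5,6,7,8,9,10,11}
|(Z ∩ ((W ∖ X) △ X))^c ∪ (W ∩ X)| = 10

10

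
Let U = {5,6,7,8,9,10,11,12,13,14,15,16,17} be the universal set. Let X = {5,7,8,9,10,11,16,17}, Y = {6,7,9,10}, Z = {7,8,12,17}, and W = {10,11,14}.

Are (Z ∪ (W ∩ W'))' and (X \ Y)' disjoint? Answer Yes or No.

W' = {5,6,7,8,9,12,13,15,16,17}
W ∩ W' = {}
Z ∪ (W ∩ W') = {7,8,12,17}
(Z ∪ (W ∩ W'))' = {5,6,9,10,11,13,14,15,16}
X \ Y = {5,8,11,16,17}
(X \ Y)' = {6,7,9,10,12,13,14,15}
6 lies in both, so they are not disjoint.

No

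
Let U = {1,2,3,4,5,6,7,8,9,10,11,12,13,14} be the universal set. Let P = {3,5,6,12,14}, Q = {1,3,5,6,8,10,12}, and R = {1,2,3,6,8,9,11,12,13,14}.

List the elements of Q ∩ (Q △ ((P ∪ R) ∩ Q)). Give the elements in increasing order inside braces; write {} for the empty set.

{10}

P ∪ R = {1,2,3,5,6,8,9,11,12,13,14}
(P ∪ R) ∩ Q = {1,3,5,6,8,12}
Q △ ((P ∪ R) ∩ Q) = {10}
Q ∩ (Q △ ((P ∪ R) ∩ Q)) = {10}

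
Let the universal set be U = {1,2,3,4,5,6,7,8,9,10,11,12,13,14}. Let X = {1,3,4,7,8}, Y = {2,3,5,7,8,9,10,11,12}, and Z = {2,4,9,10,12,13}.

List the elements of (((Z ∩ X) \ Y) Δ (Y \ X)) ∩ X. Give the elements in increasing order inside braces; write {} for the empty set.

{4}

Z ∩ X = {4}
(Z ∩ X) \ Y = {4}
Y \ X = {2,5,9,10,11,12}
((Z ∩ X) \ Y) Δ (Y \ X) = {2,4,5,9,10,11,12}
(((Z ∩ X) \ Y) Δ (Y \ X)) ∩ X = {4}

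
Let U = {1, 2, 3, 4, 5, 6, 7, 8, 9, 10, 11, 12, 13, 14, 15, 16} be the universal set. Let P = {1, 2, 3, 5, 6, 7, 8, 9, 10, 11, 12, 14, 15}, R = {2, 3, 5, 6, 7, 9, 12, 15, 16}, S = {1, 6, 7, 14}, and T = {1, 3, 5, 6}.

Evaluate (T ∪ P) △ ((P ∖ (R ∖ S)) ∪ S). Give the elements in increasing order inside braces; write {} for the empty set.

{2, 3, 5, 9, 12, 15}

T ∪ P = {1, 2, 3, 5, 6, 7, 8, 9, 10, 11, 12, 14, 15}
R ∖ S = {2, 3, 5, 9, 12, 15, 16}
P ∖ (R ∖ S) = {1, 6, 7, 8, 10, 11, 14}
(P ∖ (R ∖ S)) ∪ S = {1, 6, 7, 8, 10, 11, 14}
(T ∪ P) △ ((P ∖ (R ∖ S)) ∪ S) = {2, 3, 5, 9, 12, 15}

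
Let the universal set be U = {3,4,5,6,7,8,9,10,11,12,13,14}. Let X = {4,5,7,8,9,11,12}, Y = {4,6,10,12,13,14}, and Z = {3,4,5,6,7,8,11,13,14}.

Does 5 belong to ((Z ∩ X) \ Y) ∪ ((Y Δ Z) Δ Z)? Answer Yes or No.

Yes

5 ∈ Z and 5 ∈ X, so 5 ∈ Z ∩ X
5 ∈ (Z ∩ X) and 5 ∉ Y, so 5 ∈ (Z ∩ X) \ Y
5 ∉ Y and 5 ∈ Z, so 5 ∈ Y Δ Z
5 ∈ (Y Δ Z) and 5 ∈ Z, so 5 ∉ (Y Δ Z) Δ Z
5 ∈ ((Z ∩ X) \ Y) and 5 ∉ ((Y Δ Z) Δ Z), so 5 ∈ ((Z ∩ X) \ Y) ∪ ((Y Δ Z) Δ Z)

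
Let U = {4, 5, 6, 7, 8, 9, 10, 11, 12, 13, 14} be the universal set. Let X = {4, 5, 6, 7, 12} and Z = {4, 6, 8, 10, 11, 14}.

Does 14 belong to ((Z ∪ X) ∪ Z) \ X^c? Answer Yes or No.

14 ∈ Z and 14 ∉ X, so 14 ∈ Z ∪ X
14 ∈ (Z ∪ X) and 14 ∈ Z, so 14 ∈ (Z ∪ X) ∪ Z
14 ∉ X, so 14 ∈ X^c
14 ∈ ((Z ∪ X) ∪ Z) and 14 ∈ X^c, so 14 ∉ ((Z ∪ X) ∪ Z) \ X^c

No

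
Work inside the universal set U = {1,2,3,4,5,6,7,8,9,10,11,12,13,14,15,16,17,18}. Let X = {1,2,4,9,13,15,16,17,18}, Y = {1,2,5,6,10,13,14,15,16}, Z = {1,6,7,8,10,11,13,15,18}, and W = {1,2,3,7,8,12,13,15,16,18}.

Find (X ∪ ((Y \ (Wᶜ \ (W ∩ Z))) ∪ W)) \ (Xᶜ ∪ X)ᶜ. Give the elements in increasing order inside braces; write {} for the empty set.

{1,2,3,4,7,8,9,12,13,15,16,17,18}

Wᶜ = {4,5,6,9,10,11,14,17}
W ∩ Z = {1,7,8,13,15,18}
Wᶜ \ (W ∩ Z) = {4,5,6,9,10,11,14,17}
Y \ (Wᶜ \ (W ∩ Z)) = {1,2,13,15,16}
(Y \ (Wᶜ \ (W ∩ Z))) ∪ W = {1,2,3,7,8,12,13,15,16,18}
X ∪ ((Y \ (Wᶜ \ (W ∩ Z))) ∪ W) = {1,2,3,4,7,8,9,12,13,15,16,17,18}
Xᶜ = {3,5,6,7,8,10,11,12,14}
Xᶜ ∪ X = {1,2,3,4,5,6,7,8,9,10,11,12,13,14,15,16,17,18}
(Xᶜ ∪ X)ᶜ = {}
(X ∪ ((Y \ (Wᶜ \ (W ∩ Z))) ∪ W)) \ (Xᶜ ∪ X)ᶜ = {1,2,3,4,7,8,9,12,13,15,16,17,18}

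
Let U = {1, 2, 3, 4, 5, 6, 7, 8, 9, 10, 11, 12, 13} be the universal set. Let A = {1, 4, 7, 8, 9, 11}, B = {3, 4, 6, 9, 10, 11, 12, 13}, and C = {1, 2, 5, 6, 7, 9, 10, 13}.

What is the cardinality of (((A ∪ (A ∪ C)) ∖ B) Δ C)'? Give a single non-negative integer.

A ∪ C = {1, 2, 4, 5, 6, 7, 8, 9, 10, 11, 13}
A ∪ (A ∪ C) = {1, 2, 4, 5, 6, 7, 8, 9, 10, 11, 13}
(A ∪ (A ∪ C)) ∖ B = {1, 2, 5, 7, 8}
((A ∪ (A ∪ C)) ∖ B) Δ C = {6, 8, 9, 10, 13}
(((A ∪ (A ∪ C)) ∖ B) Δ C)' = {1, 2, 3, 4, 5, 7, 11, 12}
|(((A ∪ (A ∪ C)) ∖ B) Δ C)'| = 8

8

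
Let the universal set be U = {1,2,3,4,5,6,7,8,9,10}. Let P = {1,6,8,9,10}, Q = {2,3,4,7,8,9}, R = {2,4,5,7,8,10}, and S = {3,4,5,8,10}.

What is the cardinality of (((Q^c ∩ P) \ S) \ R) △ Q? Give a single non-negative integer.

Q^c = {1,5,6,10}
Q^c ∩ P = {1,6,10}
(Q^c ∩ P) \ S = {1,6}
((Q^c ∩ P) \ S) \ R = {1,6}
(((Q^c ∩ P) \ S) \ R) △ Q = {1,2,3,4,6,7,8,9}
|(((Q^c ∩ P) \ S) \ R) △ Q| = 8

8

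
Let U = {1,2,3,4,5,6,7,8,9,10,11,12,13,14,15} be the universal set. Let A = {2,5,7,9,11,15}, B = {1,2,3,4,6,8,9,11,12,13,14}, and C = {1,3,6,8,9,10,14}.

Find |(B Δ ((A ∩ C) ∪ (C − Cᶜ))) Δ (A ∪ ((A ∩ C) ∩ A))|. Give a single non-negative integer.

A ∩ C = {9}
Cᶜ = {2,4,5,7,11,12,13,15}
C − Cᶜ = {1,3,6,8,9,10,14}
(A ∩ C) ∪ (C − Cᶜ) = {1,3,6,8,9,10,14}
B Δ ((A ∩ C) ∪ (C − Cᶜ)) = {2,4,10,11,12,13}
(A ∩ C) ∩ A = {9}
A ∪ ((A ∩ C) ∩ A) = {2,5,7,9,11,15}
(B Δ ((A ∩ C) ∪ (C − Cᶜ))) Δ (A ∪ ((A ∩ C) ∩ A)) = {4,5,7,9,10,12,13,15}
|(B Δ ((A ∩ C) ∪ (C − Cᶜ))) Δ (A ∪ ((A ∩ C) ∩ A))| = 8

8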